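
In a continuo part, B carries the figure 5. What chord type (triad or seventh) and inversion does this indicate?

5 is shorthand for 5/3.
Intervals of 5/3 above the bass form a triad; the bass is the root, so this is root position.

triad, root position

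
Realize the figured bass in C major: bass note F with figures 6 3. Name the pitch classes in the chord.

A third above F in this key is A.
A sixth above F in this key is D.
Together with the bass F, this spells D minor in first inversion.

F, A, D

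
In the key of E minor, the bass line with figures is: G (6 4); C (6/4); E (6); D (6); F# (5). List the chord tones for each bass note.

G (6/4): G, C, E.
C (6/4): C, F#, A.
E (6/3): E, G, C.
D (6/3): D, F#, B.
F# (5/3): F#, A, C.

G, C, E | C, F#, A | E, G, C | D, F#, B | F#, A, C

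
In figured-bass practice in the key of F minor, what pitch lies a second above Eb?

Counting 1 letter step above Eb lands on F; in F minor, that letter is F.

F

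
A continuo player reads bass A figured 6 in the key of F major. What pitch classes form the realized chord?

A, C, F

The written figures 6 are shorthand for 6/3: the 3 is implied.
A third above A in this key is C.
A sixth above A in this key is F.
Together with the bass A, this spells F major in first inversion.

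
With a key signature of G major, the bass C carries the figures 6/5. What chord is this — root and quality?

The figures 6/5 indicate a seventh chord in first inversion.
In first inversion the root lies a sixth above the bass: a sixth above C in G major is A.
The chord tones are C, E, G, A, giving A minor seventh.

A minor seventh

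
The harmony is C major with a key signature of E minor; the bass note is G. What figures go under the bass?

6/4

G is the fifth of C major, so the chord is in second inversion.
A triad in second inversion is figured 6/4, conventionally abbreviated 6/4.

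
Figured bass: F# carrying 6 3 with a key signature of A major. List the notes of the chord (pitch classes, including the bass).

A third above F# in this key is A.
A sixth above F# in this key is D.
Together with the bass F#, this spells D major in first inversion.

F#, A, D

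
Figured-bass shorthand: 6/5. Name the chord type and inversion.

seventh chord, first inversion

6/5 is shorthand for 6/5/3.
Intervals of 6/5/3 above the bass form a seventh chord; the bass is the third, so this is first inversion.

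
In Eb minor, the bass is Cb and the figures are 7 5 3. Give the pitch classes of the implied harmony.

A third above Cb in this key is Eb.
A fifth above Cb in this key is Gb.
A seventh above Cb in this key is Bb.
Together with the bass Cb, this spells Cb major seventh in root position.

Cb, Eb, Gb, Bb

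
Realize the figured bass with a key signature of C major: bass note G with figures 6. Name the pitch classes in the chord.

The written figures 6 are shorthand for 6/3: the 3 is implied.
A third above G in this key is B.
A sixth above G in this key is E.
Together with the bass G, this spells E minor in first inversion.

G, B, E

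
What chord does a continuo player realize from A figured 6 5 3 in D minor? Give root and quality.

F major seventh

The figures 6 5 3 indicate a seventh chord in first inversion.
In first inversion the root lies a sixth above the bass: a sixth above A in D minor is F.
The chord tones are A, C, E, F, giving F major seventh.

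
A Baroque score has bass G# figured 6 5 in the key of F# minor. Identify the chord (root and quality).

E dominant seventh

The figures 6 5 indicate a seventh chord in first inversion.
In first inversion the root lies a sixth above the bass: a sixth above G# in F# minor is E.
The chord tones are G#, B, D, E, giving E dominant seventh.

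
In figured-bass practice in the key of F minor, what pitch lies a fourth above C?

F

Counting 3 letter steps above C lands on F; in F minor, that letter is F.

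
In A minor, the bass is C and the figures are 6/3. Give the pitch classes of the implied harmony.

C, E, A

A third above C in this key is E.
A sixth above C in this key is A.
Together with the bass C, this spells A minor in first inversion.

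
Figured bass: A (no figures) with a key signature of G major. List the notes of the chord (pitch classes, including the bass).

A, C, E

An unfigured bass implies 5/3.
A third above A in this key is C.
A fifth above A in this key is E.
Together with the bass A, this spells A minor in root position.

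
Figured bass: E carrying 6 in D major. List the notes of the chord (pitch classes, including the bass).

E, G, C#

The written figures 6 are shorthand for 6/3: the 3 is implied.
A third above E in this key is G.
A sixth above E in this key is C#.
Together with the bass E, this spells C# diminished in first inversion.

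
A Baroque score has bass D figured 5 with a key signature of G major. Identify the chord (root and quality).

D major

The figures 5 indicate a triad in root position.
In root position the bass is the root, so the root is D.
The chord tones are D, F#, A, giving D major.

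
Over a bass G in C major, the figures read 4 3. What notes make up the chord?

The written figures 4 3 are shorthand for 6/4/3: the 6 is implied.
A third above G in this key is B.
A fourth above G in this key is C.
A sixth above G in this key is E.
Together with the bass G, this spells C major seventh in second inversion.

G, B, C, E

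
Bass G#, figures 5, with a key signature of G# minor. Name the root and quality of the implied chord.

G# minor

The figures 5 indicate a triad in root position.
In root position the bass is the root, so the root is G#.
The chord tones are G#, B, D#, giving G# minor.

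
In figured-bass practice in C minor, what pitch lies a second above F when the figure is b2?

Counting 1 letter step above F lands on G; in C minor, that letter is G.
The b2 figure lowers it a semitone, giving Gb.

Gb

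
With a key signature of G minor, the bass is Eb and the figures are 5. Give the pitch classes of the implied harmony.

Eb, G, Bb

The written figures 5 are shorthand for 5/3: the 3 is implied.
A third above Eb in this key is G.
A fifth above Eb in this key is Bb.
Together with the bass Eb, this spells Eb major in root position.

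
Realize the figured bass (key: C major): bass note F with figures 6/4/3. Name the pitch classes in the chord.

F, A, B, D

A third above F in this key is A.
A fourth above F in this key is B.
A sixth above F in this key is D.
Together with the bass F, this spells B half-diminished seventh in second inversion.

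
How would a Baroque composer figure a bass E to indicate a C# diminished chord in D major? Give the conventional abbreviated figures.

E is the third of C# diminished, so the chord is in first inversion.
A triad in first inversion is figured 6/3, conventionally abbreviated 6.

6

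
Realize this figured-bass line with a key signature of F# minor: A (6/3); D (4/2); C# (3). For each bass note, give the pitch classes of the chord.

A, C#, F# | D, E, G#, B | C#, E, G#

A (6/3): A, C#, F#.
D (6/4/2): D, E, G#, B.
C# (5/3): C#, E, G#.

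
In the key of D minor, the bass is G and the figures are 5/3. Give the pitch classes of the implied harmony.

G, Bb, D

A third above G in this key is Bb.
A fifth above G in this key is D.
Together with the bass G, this spells G minor in root position.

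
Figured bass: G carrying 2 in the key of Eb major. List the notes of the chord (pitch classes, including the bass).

G, Ab, C, Eb

The written figures 2 are shorthand for 6/4/2: the 6/4 are implied.
A second above G in this key is Ab.
A fourth above G in this key is C.
A sixth above G in this key is Eb.
Together with the bass G, this spells Ab major seventh in third inversion.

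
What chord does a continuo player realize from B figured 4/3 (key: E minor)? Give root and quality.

The figures 4/3 indicate a seventh chord in second inversion.
In second inversion the root lies a fourth above the bass: a fourth above B in E minor is E.
The chord tones are B, D, E, G, giving E minor seventh.

E minor seventh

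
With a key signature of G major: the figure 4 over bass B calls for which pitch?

E

Counting 3 letter steps above B lands on E; in G major, that letter is E.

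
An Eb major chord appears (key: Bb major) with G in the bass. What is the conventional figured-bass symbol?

6

G is the third of Eb major, so the chord is in first inversion.
A triad in first inversion is figured 6/3, conventionally abbreviated 6.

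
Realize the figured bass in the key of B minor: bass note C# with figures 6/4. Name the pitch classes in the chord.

A fourth above C# in this key is F#.
A sixth above C# in this key is A.
Together with the bass C#, this spells F# minor in second inversion.

C#, F#, A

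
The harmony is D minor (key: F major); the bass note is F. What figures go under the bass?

6

F is the third of D minor, so the chord is in first inversion.
A triad in first inversion is figured 6/3, conventionally abbreviated 6.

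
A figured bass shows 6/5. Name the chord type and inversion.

seventh chord, first inversion

6/5 is shorthand for 6/5/3.
Intervals of 6/5/3 above the bass form a seventh chord; the bass is the third, so this is first inversion.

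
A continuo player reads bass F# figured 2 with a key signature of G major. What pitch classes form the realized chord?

The written figures 2 are shorthand for 6/4/2: the 6/4 are implied.
A second above F# in this key is G.
A fourth above F# in this key is B.
A sixth above F# in this key is D.
Together with the bass F#, this spells G major seventh in third inversion.

F#, G, B, D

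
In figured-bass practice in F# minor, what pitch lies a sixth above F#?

D

Counting 5 letter steps above F# lands on D; in F# minor, that letter is D.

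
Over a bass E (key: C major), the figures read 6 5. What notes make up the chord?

E, G, B, C

The written figures 6 5 are shorthand for 6/5/3: the 3 is implied.
A third above E in this key is G.
A fifth above E in this key is B.
A sixth above E in this key is C.
Together with the bass E, this spells C major seventh in first inversion.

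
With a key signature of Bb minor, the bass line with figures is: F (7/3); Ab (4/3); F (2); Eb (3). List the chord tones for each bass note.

F, Ab, C, Eb | Ab, C, Db, F | F, Gb, Bb, Db | Eb, Gb, Bb

F (7/5/3): F, Ab, C, Eb.
Ab (6/4/3): Ab, C, Db, F.
F (6/4/2): F, Gb, Bb, Db.
Eb (5/3): Eb, Gb, Bb.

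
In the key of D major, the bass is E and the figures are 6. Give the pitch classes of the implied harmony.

E, G, C#

The written figures 6 are shorthand for 6/3: the 3 is implied.
A third above E in this key is G.
A sixth above E in this key is C#.
Together with the bass E, this spells C# diminished in first inversion.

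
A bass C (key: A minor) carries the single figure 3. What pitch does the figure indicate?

Counting 2 letter steps above C lands on E; in A minor, that letter is E.

E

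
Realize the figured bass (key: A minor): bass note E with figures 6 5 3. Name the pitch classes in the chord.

E, G, B, C

A third above E in this key is G.
A fifth above E in this key is B.
A sixth above E in this key is C.
Together with the bass E, this spells C major seventh in first inversion.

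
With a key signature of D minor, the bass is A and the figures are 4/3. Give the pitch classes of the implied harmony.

The written figures 4/3 are shorthand for 6/4/3: the 6 is implied.
A third above A in this key is C.
A fourth above A in this key is D.
A sixth above A in this key is F.
Together with the bass A, this spells D minor seventh in second inversion.

A, C, D, F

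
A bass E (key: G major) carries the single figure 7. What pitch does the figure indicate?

D

Counting 6 letter steps above E lands on D; in G major, that letter is D.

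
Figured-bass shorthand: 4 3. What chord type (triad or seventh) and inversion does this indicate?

seventh chord, second inversion

4 3 is shorthand for 6/4/3.
Intervals of 6/4/3 above the bass form a seventh chord; the bass is the fifth, so this is second inversion.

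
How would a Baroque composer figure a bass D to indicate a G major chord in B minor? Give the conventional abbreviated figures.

D is the fifth of G major, so the chord is in second inversion.
A triad in second inversion is figured 6/4, conventionally abbreviated 6/4.

6/4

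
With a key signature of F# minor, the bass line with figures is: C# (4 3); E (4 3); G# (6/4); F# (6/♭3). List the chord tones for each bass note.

C# (6/4/3): C#, E, F#, A.
E (6/4/3): E, G#, A, C#.
G# (6/4): G#, C#, E.
F# (6/b3): F#, Ab, D.

C#, E, F#, A | E, G#, A, C# | G#, C#, E | F#, Ab, D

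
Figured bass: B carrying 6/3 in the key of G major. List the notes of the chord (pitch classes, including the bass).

A third above B in this key is D.
A sixth above B in this key is G.
Together with the bass B, this spells G major in first inversion.

B, D, G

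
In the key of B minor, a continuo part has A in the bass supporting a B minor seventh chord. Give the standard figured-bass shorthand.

A is the seventh of B minor seventh, so the chord is in third inversion.
A seventh chord in third inversion is figured 6/4/2, conventionally abbreviated 4/2.

4/2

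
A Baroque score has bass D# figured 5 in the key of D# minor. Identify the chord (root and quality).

The figures 5 indicate a triad in root position.
In root position the bass is the root, so the root is D#.
The chord tones are D#, F#, A#, giving D# minor.

D# minor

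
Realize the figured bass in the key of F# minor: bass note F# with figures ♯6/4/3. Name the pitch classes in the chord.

F#, A, B, D#

A third above F# in this key is A.
A fourth above F# in this key is B.
A sixth above F# in this key is D, raised to D# by the sharp.
Together with the bass F#, this spells B dominant seventh in second inversion.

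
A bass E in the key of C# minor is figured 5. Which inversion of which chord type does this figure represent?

5 is shorthand for 5/3.
Intervals of 5/3 above the bass form a triad; the bass is the root, so this is root position.

triad, root position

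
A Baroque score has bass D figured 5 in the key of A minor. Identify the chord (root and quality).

D minor

The figures 5 indicate a triad in root position.
In root position the bass is the root, so the root is D.
The chord tones are D, F, A, giving D minor.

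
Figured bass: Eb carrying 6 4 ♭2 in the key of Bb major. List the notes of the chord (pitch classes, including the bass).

A second above Eb in this key is F, lowered to Fb by the flat.
A fourth above Eb in this key is A.
A sixth above Eb in this key is C.

Eb, Fb, A, C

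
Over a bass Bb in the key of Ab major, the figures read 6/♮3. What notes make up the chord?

A third above Bb in this key is Db, made natural (D) by the ♮ figure.
A sixth above Bb in this key is G.
Together with the bass Bb, this spells G minor in first inversion.

Bb, D, G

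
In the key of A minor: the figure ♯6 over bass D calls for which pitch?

Counting 5 letter steps above D lands on B; in A minor, that letter is B.
The #6 figure raises it a semitone, giving B#.

B#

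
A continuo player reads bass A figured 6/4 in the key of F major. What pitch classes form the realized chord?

A, D, F

A fourth above A in this key is D.
A sixth above A in this key is F.
Together with the bass A, this spells D minor in second inversion.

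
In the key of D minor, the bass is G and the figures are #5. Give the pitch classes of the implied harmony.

The written figures #5 are shorthand for 5/3: the 3 is implied.
A third above G in this key is Bb.
A fifth above G in this key is D, raised to D# by the sharp.

G, Bb, D#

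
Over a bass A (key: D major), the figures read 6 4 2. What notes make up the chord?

A, B, D, F#

A second above A in this key is B.
A fourth above A in this key is D.
A sixth above A in this key is F#.
Together with the bass A, this spells B minor seventh in third inversion.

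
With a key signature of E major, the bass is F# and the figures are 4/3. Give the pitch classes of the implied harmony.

F#, A, B, D#

The written figures 4/3 are shorthand for 6/4/3: the 6 is implied.
A third above F# in this key is A.
A fourth above F# in this key is B.
A sixth above F# in this key is D#.
Together with the bass F#, this spells B dominant seventh in second inversion.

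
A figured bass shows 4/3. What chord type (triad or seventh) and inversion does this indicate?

seventh chord, second inversion

4/3 is shorthand for 6/4/3.
Intervals of 6/4/3 above the bass form a seventh chord; the bass is the fifth, so this is second inversion.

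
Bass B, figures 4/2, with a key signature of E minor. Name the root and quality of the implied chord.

The figures 4/2 indicate a seventh chord in third inversion.
In third inversion the root lies a second above the bass: a second above B in E minor is C.
The chord tones are B, C, E, G, giving C major seventh.

C major seventh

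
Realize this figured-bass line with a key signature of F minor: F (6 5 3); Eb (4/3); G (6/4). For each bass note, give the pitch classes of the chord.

F (6/5/3): F, Ab, C, Db.
Eb (6/4/3): Eb, G, Ab, C.
G (6/4): G, C, Eb.

F, Ab, C, Db | Eb, G, Ab, C | G, C, Eb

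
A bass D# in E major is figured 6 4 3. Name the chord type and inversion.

seventh chord, second inversion

Intervals of 6/4/3 above the bass form a seventh chord; the bass is the fifth, so this is second inversion.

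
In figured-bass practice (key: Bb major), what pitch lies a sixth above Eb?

Counting 5 letter steps above Eb lands on C; in Bb major, that letter is C.

C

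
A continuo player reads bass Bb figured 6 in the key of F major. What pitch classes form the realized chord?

Bb, D, G

The written figures 6 are shorthand for 6/3: the 3 is implied.
A third above Bb in this key is D.
A sixth above Bb in this key is G.
Together with the bass Bb, this spells G minor in first inversion.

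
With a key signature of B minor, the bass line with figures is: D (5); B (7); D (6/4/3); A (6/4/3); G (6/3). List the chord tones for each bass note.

D, F#, A | B, D, F#, A | D, F#, G, B | A, C#, D, F# | G, B, E

D (5/3): D, F#, A.
B (7/5/3): B, D, F#, A.
D (6/4/3): D, F#, G, B.
A (6/4/3): A, C#, D, F#.
G (6/3): G, B, E.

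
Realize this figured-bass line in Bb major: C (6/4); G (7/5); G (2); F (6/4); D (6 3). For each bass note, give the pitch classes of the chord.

C (6/4): C, F, A.
G (7/5/3): G, Bb, D, F.
G (6/4/2): G, A, C, Eb.
F (6/4): F, Bb, D.
D (6/3): D, F, Bb.

C, F, A | G, Bb, D, F | G, A, C, Eb | F, Bb, D | D, F, Bb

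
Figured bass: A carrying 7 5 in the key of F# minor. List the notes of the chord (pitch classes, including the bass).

A, C#, E, G#

The written figures 7 5 are shorthand for 7/5/3: the 3 is implied.
A third above A in this key is C#.
A fifth above A in this key is E.
A seventh above A in this key is G#.
Together with the bass A, this spells A major seventh in root position.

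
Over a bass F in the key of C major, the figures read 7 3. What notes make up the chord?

F, A, C, E

The written figures 7 3 are shorthand for 7/5/3: the 5 is implied.
A third above F in this key is A.
A fifth above F in this key is C.
A seventh above F in this key is E.
Together with the bass F, this spells F major seventh in root position.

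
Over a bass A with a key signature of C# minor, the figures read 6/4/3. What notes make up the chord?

A third above A in this key is C#.
A fourth above A in this key is D#.
A sixth above A in this key is F#.
Together with the bass A, this spells D# half-diminished seventh in second inversion.

A, C#, D#, F#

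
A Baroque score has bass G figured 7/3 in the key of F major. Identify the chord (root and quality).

G minor seventh

The figures 7/3 indicate a seventh chord in root position.
In root position the bass is the root, so the root is G.
The chord tones are G, Bb, D, F, giving G minor seventh.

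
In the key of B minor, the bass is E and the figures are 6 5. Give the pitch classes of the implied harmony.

E, G, B, C#

The written figures 6 5 are shorthand for 6/5/3: the 3 is implied.
A third above E in this key is G.
A fifth above E in this key is B.
A sixth above E in this key is C#.
Together with the bass E, this spells C# half-diminished seventh in first inversion.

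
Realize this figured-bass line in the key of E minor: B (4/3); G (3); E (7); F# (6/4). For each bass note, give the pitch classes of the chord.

B (6/4/3): B, D, E, G.
G (5/3): G, B, D.
E (7/5/3): E, G, B, D.
F# (6/4): F#, B, D.

B, D, E, G | G, B, D | E, G, B, D | F#, B, D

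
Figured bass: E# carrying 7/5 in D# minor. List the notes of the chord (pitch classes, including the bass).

The written figures 7/5 are shorthand for 7/5/3: the 3 is implied.
A third above E# in this key is G#.
A fifth above E# in this key is B.
A seventh above E# in this key is D#.
Together with the bass E#, this spells E# half-diminished seventh in root position.

E#, G#, B, D#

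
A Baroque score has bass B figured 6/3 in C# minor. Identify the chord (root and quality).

G# minor

The figures 6/3 indicate a triad in first inversion.
In first inversion the root lies a sixth above the bass: a sixth above B in C# minor is G#.
The chord tones are B, D#, G#, giving G# minor.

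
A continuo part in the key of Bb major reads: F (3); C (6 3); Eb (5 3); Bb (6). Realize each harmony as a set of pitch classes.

F, A, C | C, Eb, A | Eb, G, Bb | Bb, D, G

F (5/3): F, A, C.
C (6/3): C, Eb, A.
Eb (5/3): Eb, G, Bb.
Bb (6/3): Bb, D, G.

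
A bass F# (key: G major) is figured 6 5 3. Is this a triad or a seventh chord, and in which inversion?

Intervals of 6/5/3 above the bass form a seventh chord; the bass is the third, so this is first inversion.

seventh chord, first inversion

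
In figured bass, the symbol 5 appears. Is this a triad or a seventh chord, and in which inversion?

5 is shorthand for 5/3.
Intervals of 5/3 above the bass form a triad; the bass is the root, so this is root position.

triad, root position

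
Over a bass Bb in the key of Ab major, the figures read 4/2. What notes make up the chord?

The written figures 4/2 are shorthand for 6/4/2: the 6 is implied.
A second above Bb in this key is C.
A fourth above Bb in this key is Eb.
A sixth above Bb in this key is G.
Together with the bass Bb, this spells C minor seventh in third inversion.

Bb, C, Eb, G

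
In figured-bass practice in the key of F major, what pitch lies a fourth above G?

Counting 3 letter steps above G lands on C; in F major, that letter is C.

C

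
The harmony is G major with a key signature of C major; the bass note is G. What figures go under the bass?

no figures

G is the root of G major, so the chord is in root position.
A triad in root position is figured 5/3, conventionally abbreviated (no figures — root-position triad).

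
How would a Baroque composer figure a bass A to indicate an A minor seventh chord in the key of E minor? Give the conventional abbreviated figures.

A is the root of A minor seventh, so the chord is in root position.
A seventh chord in root position is figured 7/5/3, conventionally abbreviated 7.

7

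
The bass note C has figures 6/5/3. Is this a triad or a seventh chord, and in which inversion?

Intervals of 6/5/3 above the bass form a seventh chord; the bass is the third, so this is first inversion.

seventh chord, first inversion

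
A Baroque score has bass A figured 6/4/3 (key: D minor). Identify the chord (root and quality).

D minor seventh

The figures 6/4/3 indicate a seventh chord in second inversion.
In second inversion the root lies a fourth above the bass: a fourth above A in D minor is D.
The chord tones are A, C, D, F, giving D minor seventh.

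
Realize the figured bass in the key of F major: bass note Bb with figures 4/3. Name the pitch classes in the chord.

The written figures 4/3 are shorthand for 6/4/3: the 6 is implied.
A third above Bb in this key is D.
A fourth above Bb in this key is E.
A sixth above Bb in this key is G.
Together with the bass Bb, this spells E half-diminished seventh in second inversion.

Bb, D, E, G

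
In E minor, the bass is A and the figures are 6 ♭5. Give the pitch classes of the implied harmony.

A, C, Eb, F#

The written figures 6 ♭5 are shorthand for 6/5/3: the 3 is implied.
A third above A in this key is C.
A fifth above A in this key is E, lowered to Eb by the flat.
A sixth above A in this key is F#.
Together with the bass A, this spells F# diminished seventh in first inversion.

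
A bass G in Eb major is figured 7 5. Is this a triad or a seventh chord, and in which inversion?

7 5 is shorthand for 7/5/3.
Intervals of 7/5/3 above the bass form a seventh chord; the bass is the root, so this is root position.

seventh chord, root position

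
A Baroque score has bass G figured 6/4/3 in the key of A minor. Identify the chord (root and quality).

C major seventh

The figures 6/4/3 indicate a seventh chord in second inversion.
In second inversion the root lies a fourth above the bass: a fourth above G in A minor is C.
The chord tones are G, B, C, E, giving C major seventh.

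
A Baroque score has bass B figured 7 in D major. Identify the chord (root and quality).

B minor seventh

The figures 7 indicate a seventh chord in root position.
In root position the bass is the root, so the root is B.
The chord tones are B, D, F#, A, giving B minor seventh.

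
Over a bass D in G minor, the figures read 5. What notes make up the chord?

The written figures 5 are shorthand for 5/3: the 3 is implied.
A third above D in this key is F.
A fifth above D in this key is A.
Together with the bass D, this spells D minor in root position.

D, F, A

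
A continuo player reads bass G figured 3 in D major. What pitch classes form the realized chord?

The written figures 3 are shorthand for 5/3: the 5 is implied.
A third above G in this key is B.
A fifth above G in this key is D.
Together with the bass G, this spells G major in root position.

G, B, D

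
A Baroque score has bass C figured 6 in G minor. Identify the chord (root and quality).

The figures 6 indicate a triad in first inversion.
In first inversion the root lies a sixth above the bass: a sixth above C in G minor is A.
The chord tones are C, Eb, A, giving A diminished.

A diminished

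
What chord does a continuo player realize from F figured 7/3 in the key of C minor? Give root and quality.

F minor seventh

The figures 7/3 indicate a seventh chord in root position.
In root position the bass is the root, so the root is F.
The chord tones are F, Ab, C, Eb, giving F minor seventh.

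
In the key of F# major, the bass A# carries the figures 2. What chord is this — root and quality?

B major seventh

The figures 2 indicate a seventh chord in third inversion.
In third inversion the root lies a second above the bass: a second above A# in F# major is B.
The chord tones are A#, B, D#, F#, giving B major seventh.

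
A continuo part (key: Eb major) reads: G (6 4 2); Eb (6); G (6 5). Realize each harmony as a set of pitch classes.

G, Ab, C, Eb | Eb, G, C | G, Bb, D, Eb

G (6/4/2): G, Ab, C, Eb.
Eb (6/3): Eb, G, C.
G (6/5/3): G, Bb, D, Eb.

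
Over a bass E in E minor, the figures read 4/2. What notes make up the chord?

The written figures 4/2 are shorthand for 6/4/2: the 6 is implied.
A second above E in this key is F#.
A fourth above E in this key is A.
A sixth above E in this key is C.
Together with the bass E, this spells F# half-diminished seventh in third inversion.

E, F#, A, C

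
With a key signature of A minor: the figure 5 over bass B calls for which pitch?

Counting 4 letter steps above B lands on F; in A minor, that letter is F.

F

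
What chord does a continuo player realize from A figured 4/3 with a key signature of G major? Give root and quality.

D dominant seventh

The figures 4/3 indicate a seventh chord in second inversion.
In second inversion the root lies a fourth above the bass: a fourth above A in G major is D.
The chord tones are A, C, D, F#, giving D dominant seventh.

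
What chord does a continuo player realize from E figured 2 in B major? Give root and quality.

The figures 2 indicate a seventh chord in third inversion.
In third inversion the root lies a second above the bass: a second above E in B major is F#.
The chord tones are E, F#, A#, C#, giving F# dominant seventh.

F# dominant seventh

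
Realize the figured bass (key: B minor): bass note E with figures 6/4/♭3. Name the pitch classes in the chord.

A third above E in this key is G, lowered to Gb by the flat.
A fourth above E in this key is A.
A sixth above E in this key is C#.

E, Gb, A, C#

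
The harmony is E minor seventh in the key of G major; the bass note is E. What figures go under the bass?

7

E is the root of E minor seventh, so the chord is in root position.
A seventh chord in root position is figured 7/5/3, conventionally abbreviated 7.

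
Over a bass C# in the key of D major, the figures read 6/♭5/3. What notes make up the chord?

C#, E, Gb, A

A third above C# in this key is E.
A fifth above C# in this key is G, lowered to Gb by the flat.
A sixth above C# in this key is A.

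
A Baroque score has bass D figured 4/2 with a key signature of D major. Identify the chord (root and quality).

The figures 4/2 indicate a seventh chord in third inversion.
In third inversion the root lies a second above the bass: a second above D in D major is E.
The chord tones are D, E, G, B, giving E minor seventh.

E minor seventh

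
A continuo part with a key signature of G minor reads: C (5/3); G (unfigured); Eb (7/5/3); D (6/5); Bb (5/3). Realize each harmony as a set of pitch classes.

C, Eb, G | G, Bb, D | Eb, G, Bb, D | D, F, A, Bb | Bb, D, F

C (5/3): C, Eb, G.
G (5/3): G, Bb, D.
Eb (7/5/3): Eb, G, Bb, D.
D (6/5/3): D, F, A, Bb.
Bb (5/3): Bb, D, F.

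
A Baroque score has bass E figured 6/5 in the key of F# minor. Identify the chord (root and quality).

The figures 6/5 indicate a seventh chord in first inversion.
In first inversion the root lies a sixth above the bass: a sixth above E in F# minor is C#.
The chord tones are E, G#, B, C#, giving C# minor seventh.

C# minor seventh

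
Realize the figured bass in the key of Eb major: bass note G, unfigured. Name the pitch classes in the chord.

G, Bb, D

An unfigured bass implies 5/3.
A third above G in this key is Bb.
A fifth above G in this key is D.
Together with the bass G, this spells G minor in root position.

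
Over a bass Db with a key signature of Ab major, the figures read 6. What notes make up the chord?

The written figures 6 are shorthand for 6/3: the 3 is implied.
A third above Db in this key is F.
A sixth above Db in this key is Bb.
Together with the bass Db, this spells Bb minor in first inversion.

Db, F, Bb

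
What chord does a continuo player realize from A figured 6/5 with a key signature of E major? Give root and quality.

The figures 6/5 indicate a seventh chord in first inversion.
In first inversion the root lies a sixth above the bass: a sixth above A in E major is F#.
The chord tones are A, C#, E, F#, giving F# minor seventh.

F# minor seventh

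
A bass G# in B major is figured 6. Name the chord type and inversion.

6 is shorthand for 6/3.
Intervals of 6/3 above the bass form a triad; the bass is the third, so this is first inversion.

triad, first inversion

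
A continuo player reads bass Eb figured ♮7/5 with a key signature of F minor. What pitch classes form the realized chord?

The written figures ♮7/5 are shorthand for 7/5/3: the 3 is implied.
A third above Eb in this key is G.
A fifth above Eb in this key is Bb.
A seventh above Eb in this key is Db, made natural (D) by the ♮ figure.
Together with the bass Eb, this spells Eb major seventh in root position.

Eb, G, Bb, D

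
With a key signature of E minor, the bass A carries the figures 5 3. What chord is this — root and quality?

A minor

The figures 5 3 indicate a triad in root position.
In root position the bass is the root, so the root is A.
The chord tones are A, C, E, giving A minor.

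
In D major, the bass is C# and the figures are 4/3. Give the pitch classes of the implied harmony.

The written figures 4/3 are shorthand for 6/4/3: the 6 is implied.
A third above C# in this key is E.
A fourth above C# in this key is F#.
A sixth above C# in this key is A.
Together with the bass C#, this spells F# minor seventh in second inversion.

C#, E, F#, A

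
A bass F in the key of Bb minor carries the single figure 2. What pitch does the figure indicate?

Counting 1 letter step above F lands on G; in Bb minor, that letter is Gb.

Gb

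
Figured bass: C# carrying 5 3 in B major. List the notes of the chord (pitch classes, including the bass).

A third above C# in this key is E.
A fifth above C# in this key is G#.
Together with the bass C#, this spells C# minor in root position.

C#, E, G#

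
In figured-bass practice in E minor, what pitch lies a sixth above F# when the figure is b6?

Counting 5 letter steps above F# lands on D; in E minor, that letter is D.
The b6 figure lowers it a semitone, giving Db.

Db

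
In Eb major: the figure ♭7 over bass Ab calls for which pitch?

Counting 6 letter steps above Ab lands on G; in Eb major, that letter is G.
The b7 figure lowers it a semitone, giving Gb.

Gb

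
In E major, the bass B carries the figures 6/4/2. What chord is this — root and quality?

C# minor seventh

The figures 6/4/2 indicate a seventh chord in third inversion.
In third inversion the root lies a second above the bass: a second above B in E major is C#.
The chord tones are B, C#, E, G#, giving C# minor seventh.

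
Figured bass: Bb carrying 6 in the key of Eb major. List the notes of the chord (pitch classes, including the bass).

Bb, D, G

The written figures 6 are shorthand for 6/3: the 3 is implied.
A third above Bb in this key is D.
A sixth above Bb in this key is G.
Together with the bass Bb, this spells G minor in first inversion.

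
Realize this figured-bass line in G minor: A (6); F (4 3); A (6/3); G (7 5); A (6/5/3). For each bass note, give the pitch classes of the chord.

A, C, F | F, A, Bb, D | A, C, F | G, Bb, D, F | A, C, Eb, F

A (6/3): A, C, F.
F (6/4/3): F, A, Bb, D.
A (6/3): A, C, F.
G (7/5/3): G, Bb, D, F.
A (6/5/3): A, C, Eb, F.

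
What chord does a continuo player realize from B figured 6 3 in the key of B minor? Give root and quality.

The figures 6 3 indicate a triad in first inversion.
In first inversion the root lies a sixth above the bass: a sixth above B in B minor is G.
The chord tones are B, D, G, giving G major.

G major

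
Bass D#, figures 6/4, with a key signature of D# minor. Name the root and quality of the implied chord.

The figures 6/4 indicate a triad in second inversion.
In second inversion the root lies a fourth above the bass: a fourth above D# in D# minor is G#.
The chord tones are D#, G#, B, giving G# minor.

G# minor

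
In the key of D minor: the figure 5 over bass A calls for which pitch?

Counting 4 letter steps above A lands on E; in D minor, that letter is E.

E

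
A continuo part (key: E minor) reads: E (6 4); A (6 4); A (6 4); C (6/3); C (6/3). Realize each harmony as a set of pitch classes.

E (6/4): E, A, C.
A (6/4): A, D, F#.
A (6/4): A, D, F#.
C (6/3): C, E, A.
C (6/3): C, E, A.

E, A, C | A, D, F# | A, D, F# | C, E, A | C, E, A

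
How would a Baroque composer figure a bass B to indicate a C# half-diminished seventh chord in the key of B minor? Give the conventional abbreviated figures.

B is the seventh of C# half-diminished seventh, so the chord is in third inversion.
A seventh chord in third inversion is figured 6/4/2, conventionally abbreviated 4/2.

4/2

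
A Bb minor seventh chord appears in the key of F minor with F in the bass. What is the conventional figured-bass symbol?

F is the fifth of Bb minor seventh, so the chord is in second inversion.
A seventh chord in second inversion is figured 6/4/3, conventionally abbreviated 4/3.

4/3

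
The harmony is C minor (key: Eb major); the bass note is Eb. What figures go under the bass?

Eb is the third of C minor, so the chord is in first inversion.
A triad in first inversion is figured 6/3, conventionally abbreviated 6.

6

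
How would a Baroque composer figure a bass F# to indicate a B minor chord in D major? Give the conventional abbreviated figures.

6/4

F# is the fifth of B minor, so the chord is in second inversion.
A triad in second inversion is figured 6/4, conventionally abbreviated 6/4.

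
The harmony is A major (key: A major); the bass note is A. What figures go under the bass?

no figures

A is the root of A major, so the chord is in root position.
A triad in root position is figured 5/3, conventionally abbreviated (no figures — root-position triad).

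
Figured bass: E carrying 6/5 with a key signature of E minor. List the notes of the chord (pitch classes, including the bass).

The written figures 6/5 are shorthand for 6/5/3: the 3 is implied.
A third above E in this key is G.
A fifth above E in this key is B.
A sixth above E in this key is C.
Together with the bass E, this spells C major seventh in first inversion.

E, G, B, C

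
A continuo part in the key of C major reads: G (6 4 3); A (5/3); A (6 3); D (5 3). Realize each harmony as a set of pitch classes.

G, B, C, E | A, C, E | A, C, F | D, F, A

G (6/4/3): G, B, C, E.
A (5/3): A, C, E.
A (6/3): A, C, F.
D (5/3): D, F, A.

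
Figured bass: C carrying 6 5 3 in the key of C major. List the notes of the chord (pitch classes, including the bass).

A third above C in this key is E.
A fifth above C in this key is G.
A sixth above C in this key is A.
Together with the bass C, this spells A minor seventh in first inversion.

C, E, G, A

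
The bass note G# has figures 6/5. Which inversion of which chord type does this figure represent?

seventh chord, first inversion

6/5 is shorthand for 6/5/3.
Intervals of 6/5/3 above the bass form a seventh chord; the bass is the third, so this is first inversion.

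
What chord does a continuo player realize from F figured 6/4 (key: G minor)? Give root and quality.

The figures 6/4 indicate a triad in second inversion.
In second inversion the root lies a fourth above the bass: a fourth above F in G minor is Bb.
The chord tones are F, Bb, D, giving Bb major.

Bb major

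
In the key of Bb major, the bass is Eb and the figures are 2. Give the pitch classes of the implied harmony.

The written figures 2 are shorthand for 6/4/2: the 6/4 are implied.
A second above Eb in this key is F.
A fourth above Eb in this key is A.
A sixth above Eb in this key is C.
Together with the bass Eb, this spells F dominant seventh in third inversion.

Eb, F, A, C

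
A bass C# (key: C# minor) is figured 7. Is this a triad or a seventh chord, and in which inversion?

7 is shorthand for 7/5/3.
Intervals of 7/5/3 above the bass form a seventh chord; the bass is the root, so this is root position.

seventh chord, root position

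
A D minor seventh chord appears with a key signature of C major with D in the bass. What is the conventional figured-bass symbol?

7

D is the root of D minor seventh, so the chord is in root position.
A seventh chord in root position is figured 7/5/3, conventionally abbreviated 7.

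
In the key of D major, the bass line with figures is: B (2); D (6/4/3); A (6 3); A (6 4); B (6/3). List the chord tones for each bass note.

B, C#, E, G | D, F#, G, B | A, C#, F# | A, D, F# | B, D, G

B (6/4/2): B, C#, E, G.
D (6/4/3): D, F#, G, B.
A (6/3): A, C#, F#.
A (6/4): A, D, F#.
B (6/3): B, D, G.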